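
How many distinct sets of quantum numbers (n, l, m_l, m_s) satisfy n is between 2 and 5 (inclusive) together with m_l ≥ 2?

20

Per-shell orbital counts meeting the constraint:
n=3 → 1; n=4 → 3; n=5 → 6.
Orbitals: 1 + 3 + 6 = 10. Including both spin states (m_s = ±1/2) gives 2 × 10 = 20 states.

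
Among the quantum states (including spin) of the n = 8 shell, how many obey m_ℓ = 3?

10

Per ℓ-value: ℓ=3 → 1; ℓ=4 → 1; ℓ=5 → 1; ℓ=6 → 1; ℓ=7 → 1.
Orbitals: 1 + 1 + 1 + 1 + 1 = 5. Each orbital carries two spin states, so 5 × 2 = 10 states.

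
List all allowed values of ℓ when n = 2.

ℓ is an integer with 0 ≤ ℓ ≤ n−1, so for n = 2: ℓ = 0, 1.

0, 1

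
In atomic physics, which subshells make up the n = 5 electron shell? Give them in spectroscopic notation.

For n = 5, ℓ runs from 0 to 4. In spectroscopic notation ℓ = 0,1,2,… ↔ s,p,d,f,g,h,i, so the subshells are 5s, 5p, 5d, 5f, 5g.

5s, 5p, 5d, 5f, 5g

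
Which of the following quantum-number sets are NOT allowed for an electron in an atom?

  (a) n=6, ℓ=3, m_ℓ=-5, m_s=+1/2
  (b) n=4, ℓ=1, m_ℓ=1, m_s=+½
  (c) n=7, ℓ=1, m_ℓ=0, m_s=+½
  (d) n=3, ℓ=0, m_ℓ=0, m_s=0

(a) and (d)

(a) has |m_ℓ| = 5 > ℓ = 3, violating −ℓ ≤ m_ℓ ≤ ℓ.
(d) has m_s = 0, but an electron's spin must be ±1/2.
The remaining sets (b), (c) satisfy all four rules.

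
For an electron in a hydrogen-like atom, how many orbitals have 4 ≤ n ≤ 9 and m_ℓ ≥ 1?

Work shell by shell — for each n, count the (ℓ, m_ℓ) pairs that satisfy m_ℓ ≥ 1:
n=4 → 6; n=5 → 10; n=6 → 15; n=7 → 21; n=8 → 28; n=9 → 36.
Total orbitals: 6 + 10 + 15 + 21 + 28 + 36 = 116.

116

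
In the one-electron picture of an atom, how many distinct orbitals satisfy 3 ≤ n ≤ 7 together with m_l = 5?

3

Work shell by shell — for each n, count the (l, m_l) pairs that satisfy m_l = 5:
n=6 → 1; n=7 → 2.
Total orbitals: 1 + 2 = 3.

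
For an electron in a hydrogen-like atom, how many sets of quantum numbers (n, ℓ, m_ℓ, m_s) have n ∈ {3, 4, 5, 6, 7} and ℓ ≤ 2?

90

For each n in the range, tally the orbitals obeying ℓ ≤ 2:
n=3 → 9; n=4 → 9; n=5 → 9; n=6 → 9; n=7 → 9.
Orbitals: 9 + 9 + 9 + 9 + 9 = 45. Including both spin states (m_s = ±1/2) gives 2 × 45 = 90 states.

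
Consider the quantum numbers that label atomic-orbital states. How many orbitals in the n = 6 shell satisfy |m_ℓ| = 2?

8

Orbitals with |m_ℓ| = 2, by ℓ: ℓ=2 → 2; ℓ=3 → 2; ℓ=4 → 2; ℓ=5 → 2.
Total orbitals: 2 + 2 + 2 + 2 = 8.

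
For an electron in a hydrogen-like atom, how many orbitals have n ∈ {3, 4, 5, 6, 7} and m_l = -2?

15

Per-shell orbital counts meeting the constraint:
n=3 → 1; n=4 → 2; n=5 → 3; n=6 → 4; n=7 → 5.
Total orbitals: 1 + 2 + 3 + 4 + 5 = 15.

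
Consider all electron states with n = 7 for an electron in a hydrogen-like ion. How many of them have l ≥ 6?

With n = 7 the allowed l are 0, 1, …, 6.
Contributions: l=6 → 13.
Orbitals: 13. Each orbital carries two spin states, so 13 × 2 = 26 states.

26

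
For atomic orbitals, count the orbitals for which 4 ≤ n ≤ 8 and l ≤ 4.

Treat each shell separately and count matching orbitals:
n=4 → 16; n=5 → 25; n=6 → 25; n=7 → 25; n=8 → 25.
Total orbitals: 16 + 25 + 25 + 25 + 25 = 116.

116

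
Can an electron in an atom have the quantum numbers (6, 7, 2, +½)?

Not allowed

The orbital quantum number must satisfy 0 ≤ l ≤ n−1. With n = 6 the allowed l values are 0, 1, 2, 3, 4, 5, so l = 7 is out of range.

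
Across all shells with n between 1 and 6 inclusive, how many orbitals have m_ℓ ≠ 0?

Work shell by shell — for each n, count the (ℓ, m_ℓ) pairs that satisfy m_ℓ ≠ 0:
n=2 → 2; n=3 → 6; n=4 → 12; n=5 → 20; n=6 → 30.
Total orbitals: 2 + 6 + 12 + 20 + 30 = 70.

70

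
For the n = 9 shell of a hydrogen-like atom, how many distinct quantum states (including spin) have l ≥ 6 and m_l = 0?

With n = 9 the allowed l are 0, 1, …, 8.
Per l-value: l=6 → 1; l=7 → 1; l=8 → 1.
Orbitals: 1 + 1 + 1 = 3. Each orbital carries two spin states, so 3 × 2 = 6 states.

6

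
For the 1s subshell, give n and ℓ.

The leading integer gives n = 1; the letter 's' means ℓ = 0.

n = 1, ℓ = 0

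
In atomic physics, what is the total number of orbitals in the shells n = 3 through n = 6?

Shell n has n² orbitals: 3²=9 + 4²=16 + 5²=25 + 6²=36 = 86 orbitals.

86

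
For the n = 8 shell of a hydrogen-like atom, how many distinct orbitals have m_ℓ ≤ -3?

Per ℓ-value: ℓ=3 → 1; ℓ=4 → 2; ℓ=5 → 3; ℓ=6 → 4; ℓ=7 → 5.
Total orbitals: 1 + 2 + 3 + 4 + 5 = 15.

15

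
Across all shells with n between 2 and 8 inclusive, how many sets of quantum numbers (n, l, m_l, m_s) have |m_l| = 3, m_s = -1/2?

Count contributing orbitals for each principal shell:
n=4 → 2; n=5 → 4; n=6 → 6; n=7 → 8; n=8 → 10.
Orbitals: 2 + 4 + 6 + 8 + 10 = 30. With m_s fixed to -1/2 there is one state per orbital, so 30 states.

30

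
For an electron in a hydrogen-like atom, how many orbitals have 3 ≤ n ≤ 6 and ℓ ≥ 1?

Treat each shell separately and count matching orbitals:
n=3 → 8; n=4 → 15; n=5 → 24; n=6 → 35.
Total orbitals: 8 + 15 + 24 + 35 = 82.

82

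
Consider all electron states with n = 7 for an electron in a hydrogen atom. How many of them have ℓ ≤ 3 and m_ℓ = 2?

4

With n = 7 the allowed ℓ are 0, 1, …, 6.
Per ℓ-value: ℓ=2 → 1; ℓ=3 → 1.
Orbitals: 1 + 1 = 2. Each orbital carries two spin states, so 2 × 2 = 4 states.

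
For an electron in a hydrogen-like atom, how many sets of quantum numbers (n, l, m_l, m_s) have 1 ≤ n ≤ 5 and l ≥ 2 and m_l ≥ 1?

32

Treat each shell separately and count matching orbitals:
n=3 → 2; n=4 → 5; n=5 → 9.
Orbitals: 2 + 5 + 9 = 16. Including both spin states (m_s = ±1/2) gives 2 × 16 = 32 states.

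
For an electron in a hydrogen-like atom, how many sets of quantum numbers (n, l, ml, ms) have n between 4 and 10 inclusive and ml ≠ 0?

644

Treat each shell separately and count matching orbitals:
n=4 → 12; n=5 → 20; n=6 → 30; n=7 → 42; n=8 → 56; n=9 → 72; n=10 → 90.
Orbitals: 12 + 20 + 30 + 42 + 56 + 72 + 90 = 322. Including both spin states (ms = ±1/2) gives 2 × 322 = 644 states.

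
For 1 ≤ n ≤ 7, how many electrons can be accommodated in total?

280

Total orbitals = 1² + 2² + 3² + 4² + 5² + 6² + 7² = 140. Doubling for spin gives 280 electrons.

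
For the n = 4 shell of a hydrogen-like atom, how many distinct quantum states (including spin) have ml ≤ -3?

Go through l = 0, …, 3 (the values permitted for n = 4).
Per l-value: l=3 → 1.
Orbitals: 1. Each orbital carries two spin states, so 1 × 2 = 2 states.

2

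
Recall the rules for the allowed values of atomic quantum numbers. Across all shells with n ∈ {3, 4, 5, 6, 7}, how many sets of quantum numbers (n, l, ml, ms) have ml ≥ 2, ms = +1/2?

35

Count contributing orbitals for each principal shell:
n=3 → 1; n=4 → 3; n=5 → 6; n=6 → 10; n=7 → 15.
Orbitals: 1 + 3 + 6 + 10 + 15 = 35. With ms fixed to +1/2 there is one state per orbital, so 35 states.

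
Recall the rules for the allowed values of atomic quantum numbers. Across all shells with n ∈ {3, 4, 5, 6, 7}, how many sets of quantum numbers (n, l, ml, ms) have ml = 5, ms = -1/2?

Treat each shell separately and count matching orbitals:
n=6 → 1; n=7 → 2.
Orbitals: 1 + 2 = 3. With ms fixed to -1/2 there is one state per orbital, so 3 states.

3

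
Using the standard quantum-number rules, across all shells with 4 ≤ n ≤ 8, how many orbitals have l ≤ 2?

Go shell by shell, enumerating (l, m_l) with l ≤ 2:
n=4 → 9; n=5 → 9; n=6 → 9; n=7 → 9; n=8 → 9.
Total orbitals: 9 + 9 + 9 + 9 + 9 = 45.

45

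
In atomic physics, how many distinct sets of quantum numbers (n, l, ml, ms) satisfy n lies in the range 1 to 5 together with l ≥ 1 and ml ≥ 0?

Work shell by shell — for each n, count the (l, ml) pairs that satisfy l ≥ 1 and ml ≥ 0:
n=2 → 2; n=3 → 5; n=4 → 9; n=5 → 14.
Orbitals: 2 + 5 + 9 + 14 = 30. Including both spin states (ms = ±1/2) gives 2 × 30 = 60 states.

60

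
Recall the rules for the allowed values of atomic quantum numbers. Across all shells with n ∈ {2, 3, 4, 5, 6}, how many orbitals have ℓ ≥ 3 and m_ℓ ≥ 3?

Count contributing orbitals for each principal shell:
n=4 → 1; n=5 → 3; n=6 → 6.
Total orbitals: 1 + 3 + 6 = 10.

10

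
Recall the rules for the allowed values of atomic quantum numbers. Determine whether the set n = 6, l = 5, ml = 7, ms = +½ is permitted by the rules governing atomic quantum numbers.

The magnetic quantum number must satisfy −l ≤ ml ≤ l. With l = 5, ml can only be -5, -4, -3, -2, -1, 0, 1, 2, 3, 4, 5, so ml = 7 is forbidden.

Not allowed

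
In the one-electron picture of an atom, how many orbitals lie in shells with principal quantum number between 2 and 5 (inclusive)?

54

Shell n has n² orbitals: 2²=4 + 3²=9 + 4²=16 + 5²=25 = 54 orbitals.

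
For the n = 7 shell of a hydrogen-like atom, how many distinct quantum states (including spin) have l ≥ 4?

For n = 7, l ranges over 0 … 6.
The (l, ml) pairs meeting l ≥ 4 give: l=4 → 9; l=5 → 11; l=6 → 13.
Orbitals: 9 + 11 + 13 = 33. Each orbital carries two spin states, so 33 × 2 = 66 states.

66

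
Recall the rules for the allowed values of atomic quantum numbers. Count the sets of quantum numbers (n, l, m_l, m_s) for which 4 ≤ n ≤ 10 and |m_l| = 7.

Count contributing orbitals for each principal shell:
n=8 → 2; n=9 → 4; n=10 → 6.
Orbitals: 2 + 4 + 6 = 12. Including both spin states (m_s = ±1/2) gives 2 × 12 = 24 states.

24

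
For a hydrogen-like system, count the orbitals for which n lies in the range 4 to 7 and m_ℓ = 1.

For each n in the range, tally the orbitals obeying m_ℓ = 1:
n=4 → 3; n=5 → 4; n=6 → 5; n=7 → 6.
Total orbitals: 3 + 4 + 5 + 6 = 18.

18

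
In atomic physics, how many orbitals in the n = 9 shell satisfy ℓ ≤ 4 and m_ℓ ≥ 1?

With n = 9 the allowed ℓ are 0, 1, …, 8.
Per ℓ-value: ℓ=1 → 1; ℓ=2 → 2; ℓ=3 → 3; ℓ=4 → 4.
Total orbitals: 1 + 2 + 3 + 4 = 10.

10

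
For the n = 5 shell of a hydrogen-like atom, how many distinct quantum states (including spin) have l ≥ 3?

Contributions: l=3 → 7; l=4 → 9.
Orbitals: 7 + 9 = 16. Each orbital carries two spin states, so 16 × 2 = 32 states.

32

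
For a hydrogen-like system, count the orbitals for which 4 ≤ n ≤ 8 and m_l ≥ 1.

Go shell by shell, enumerating (l, m_l) with m_l ≥ 1:
n=4 → 6; n=5 → 10; n=6 → 15; n=7 → 21; n=8 → 28.
Total orbitals: 6 + 10 + 15 + 21 + 28 = 80.

80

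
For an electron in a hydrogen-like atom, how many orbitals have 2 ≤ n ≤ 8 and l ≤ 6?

188

Work shell by shell — for each n, count the (l, m_l) pairs that satisfy l ≤ 6:
n=2 → 4; n=3 → 9; n=4 → 16; n=5 → 25; n=6 → 36; n=7 → 49; n=8 → 49.
Total orbitals: 4 + 9 + 16 + 25 + 36 + 49 + 49 = 188.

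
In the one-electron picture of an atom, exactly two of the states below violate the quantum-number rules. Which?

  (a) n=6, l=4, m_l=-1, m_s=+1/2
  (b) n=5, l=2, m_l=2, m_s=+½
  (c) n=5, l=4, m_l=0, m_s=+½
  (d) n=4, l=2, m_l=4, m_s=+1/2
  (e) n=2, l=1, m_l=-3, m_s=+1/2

(d) and (e)

(d) has |m_l| = 4 > l = 2, violating −l ≤ m_l ≤ l.
(e) has |m_l| = 3 > l = 1, violating −l ≤ m_l ≤ l.
The remaining sets (a), (b), (c) satisfy all four rules.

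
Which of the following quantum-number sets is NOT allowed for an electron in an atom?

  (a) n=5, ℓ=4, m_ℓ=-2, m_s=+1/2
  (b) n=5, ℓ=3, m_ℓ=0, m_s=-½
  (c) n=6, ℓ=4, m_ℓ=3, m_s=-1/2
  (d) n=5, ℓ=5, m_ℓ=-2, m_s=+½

(d) has ℓ = 5 ≥ n = 5, violating 0 ≤ ℓ ≤ n−1.
The remaining sets (a), (b), (c) satisfy all four rules.

(d)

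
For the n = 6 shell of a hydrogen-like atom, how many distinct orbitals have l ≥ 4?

The n = 6 shell has l = 0 through 5; check each.
The (l, ml) pairs meeting l ≥ 4 give: l=4 → 9; l=5 → 11.
Total orbitals: 9 + 11 = 20.

20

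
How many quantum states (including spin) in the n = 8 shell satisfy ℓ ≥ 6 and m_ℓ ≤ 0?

30

With n = 8 the allowed ℓ are 0, 1, …, 7.
Orbitals with ℓ ≥ 6 and m_ℓ ≤ 0, by ℓ: ℓ=6 → 7; ℓ=7 → 8.
Orbitals: 7 + 8 = 15. Each orbital carries two spin states, so 15 × 2 = 30 states.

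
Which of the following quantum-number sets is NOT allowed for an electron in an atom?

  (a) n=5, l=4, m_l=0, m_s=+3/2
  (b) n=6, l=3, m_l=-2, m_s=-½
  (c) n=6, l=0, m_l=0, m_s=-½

(a) has m_s = +3/2, but an electron's spin must be ±1/2.
The remaining sets (b), (c) satisfy all four rules.

(a)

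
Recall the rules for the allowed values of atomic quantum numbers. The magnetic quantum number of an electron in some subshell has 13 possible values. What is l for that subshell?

l = 6 (i)

ml ranges over 2l+1 integers, so 2l+1 = 13 ⇒ l = 6.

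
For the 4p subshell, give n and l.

The leading integer gives n = 4; the letter 'p' means l = 1.

n = 4, l = 1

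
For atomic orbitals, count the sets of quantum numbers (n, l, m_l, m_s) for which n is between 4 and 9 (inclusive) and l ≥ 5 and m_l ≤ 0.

Work shell by shell — for each n, count the (l, m_l) pairs that satisfy l ≥ 5 and m_l ≤ 0:
n=6 → 6; n=7 → 13; n=8 → 21; n=9 → 30.
Orbitals: 6 + 13 + 21 + 30 = 70. Including both spin states (m_s = ±1/2) gives 2 × 70 = 140 states.

140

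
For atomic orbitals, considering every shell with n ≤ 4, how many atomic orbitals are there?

30

Total orbitals = 1² + 2² + 3² + 4² = 30.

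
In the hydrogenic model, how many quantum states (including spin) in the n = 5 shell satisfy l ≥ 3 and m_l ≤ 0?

18

Orbitals with l ≥ 3 and m_l ≤ 0, by l: l=3 → 4; l=4 → 5.
Orbitals: 4 + 5 = 9. Each orbital carries two spin states, so 9 × 2 = 18 states.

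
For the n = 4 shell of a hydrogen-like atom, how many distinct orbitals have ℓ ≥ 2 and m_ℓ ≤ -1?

Orbitals with ℓ ≥ 2 and m_ℓ ≤ -1, by ℓ: ℓ=2 → 2; ℓ=3 → 3.
Total orbitals: 2 + 3 = 5.

5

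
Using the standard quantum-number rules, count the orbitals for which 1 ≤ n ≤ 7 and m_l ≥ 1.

Go shell by shell, enumerating (l, m_l) with m_l ≥ 1:
n=2 → 1; n=3 → 3; n=4 → 6; n=5 → 10; n=6 → 15; n=7 → 21.
Total orbitals: 1 + 3 + 6 + 10 + 15 + 21 = 56.

56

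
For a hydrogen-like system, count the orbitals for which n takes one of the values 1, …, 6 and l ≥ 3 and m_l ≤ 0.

For each n in the range, tally the orbitals obeying l ≥ 3 and m_l ≤ 0:
n=4 → 4; n=5 → 9; n=6 → 15.
Total orbitals: 4 + 9 + 15 = 28.

28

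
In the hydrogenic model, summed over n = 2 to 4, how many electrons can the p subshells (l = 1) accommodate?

A p subshell (l = 1) exists for every n ≥ 2, so shells n = 2, 3, 4 each contribute one — 3 subshells.
Since each p subshell holds 2(2·1+1) = 6 electrons, the total is 3 × 6 = 18.

18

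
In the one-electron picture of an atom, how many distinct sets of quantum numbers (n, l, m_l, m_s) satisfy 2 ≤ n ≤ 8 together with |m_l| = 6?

Go shell by shell, enumerating (l, m_l) with |m_l| = 6:
n=7 → 2; n=8 → 4.
Orbitals: 2 + 4 = 6. Including both spin states (m_s = ±1/2) gives 2 × 6 = 12 states.

12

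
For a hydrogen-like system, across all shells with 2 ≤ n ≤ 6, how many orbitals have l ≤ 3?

61

Per-shell orbital counts meeting the constraint:
n=2 → 4; n=3 → 9; n=4 → 16; n=5 → 16; n=6 → 16.
Total orbitals: 4 + 9 + 16 + 16 + 16 = 61.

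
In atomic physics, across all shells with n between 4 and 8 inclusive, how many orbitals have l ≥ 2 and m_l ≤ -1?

Treat each shell separately and count matching orbitals:
n=4 → 5; n=5 → 9; n=6 → 14; n=7 → 20; n=8 → 27.
Total orbitals: 5 + 9 + 14 + 20 + 27 = 75.

75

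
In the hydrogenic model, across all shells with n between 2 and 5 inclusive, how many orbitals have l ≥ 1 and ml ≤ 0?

Go shell by shell, enumerating (l, ml) with l ≥ 1 and ml ≤ 0:
n=2 → 2; n=3 → 5; n=4 → 9; n=5 → 14.
Total orbitals: 2 + 5 + 9 + 14 = 30.

30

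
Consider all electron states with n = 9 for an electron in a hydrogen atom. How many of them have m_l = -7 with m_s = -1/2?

The (l, m_l) pairs meeting m_l = -7 give: l=7 → 1; l=8 → 1.
Orbitals: 1 + 1 = 2. With m_s fixed to a single value there is one state per orbital, giving 2 states.

2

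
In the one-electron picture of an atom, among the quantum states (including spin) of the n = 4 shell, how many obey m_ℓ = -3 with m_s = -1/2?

1

Orbitals with m_ℓ = -3, by ℓ: ℓ=3 → 1.
Orbitals: 1. With m_s fixed to a single value there is one state per orbital, giving 1 state.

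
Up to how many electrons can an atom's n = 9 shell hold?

162

A shell holds 2n² electrons: 2 × 9² = 2 × 81 = 162.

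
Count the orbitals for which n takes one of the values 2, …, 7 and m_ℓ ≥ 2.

35

For each n in the range, tally the orbitals obeying m_ℓ ≥ 2:
n=3 → 1; n=4 → 3; n=5 → 6; n=6 → 10; n=7 → 15.
Total orbitals: 1 + 3 + 6 + 10 + 15 = 35.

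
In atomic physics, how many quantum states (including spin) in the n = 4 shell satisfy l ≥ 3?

Go through l = 0, …, 3 (the values permitted for n = 4).
Per l-value: l=3 → 7.
Orbitals: 7. Each orbital carries two spin states, so 7 × 2 = 14 states.

14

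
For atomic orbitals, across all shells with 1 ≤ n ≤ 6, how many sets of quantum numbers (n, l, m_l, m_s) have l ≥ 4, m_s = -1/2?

29

Go shell by shell, enumerating (l, m_l) with l ≥ 4:
n=5 → 9; n=6 → 20.
Orbitals: 9 + 20 = 29. With m_s fixed to -1/2 there is one state per orbital, so 29 states.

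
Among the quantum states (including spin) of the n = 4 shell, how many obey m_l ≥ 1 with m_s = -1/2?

Go through l = 0, …, 3 (the values permitted for n = 4).
Orbitals with m_l ≥ 1, by l: l=1 → 1; l=2 → 2; l=3 → 3.
Orbitals: 1 + 2 + 3 = 6. With m_s fixed to a single value there is one state per orbital, giving 6 states.

6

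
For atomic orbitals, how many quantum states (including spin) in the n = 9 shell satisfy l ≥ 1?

For n = 9, l ranges over 0 … 8.
Orbitals with l ≥ 1, by l: l=1 → 3; l=2 → 5; l=3 → 7; l=4 → 9; l=5 → 11; l=6 → 13; l=7 → 15; l=8 → 17.
Orbitals: 3 + 5 + 7 + 9 + 11 + 13 + 15 + 17 = 80. Each orbital carries two spin states, so 80 × 2 = 160 states.

160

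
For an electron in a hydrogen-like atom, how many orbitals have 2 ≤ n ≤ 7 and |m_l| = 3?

20

Treat each shell separately and count matching orbitals:
n=4 → 2; n=5 → 4; n=6 → 6; n=7 → 8.
Total orbitals: 2 + 4 + 6 + 8 = 20.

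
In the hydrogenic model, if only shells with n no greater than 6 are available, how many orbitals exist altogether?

91

Total orbitals = 1² + 2² + 3² + 4² + 5² + 6² = 91.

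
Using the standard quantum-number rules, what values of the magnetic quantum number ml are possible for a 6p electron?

-1, 0, 1

The 6p subshell has l = 1, and ml takes every integer from −l to +l. With l = 1 that gives the 3 values -1, 0, 1.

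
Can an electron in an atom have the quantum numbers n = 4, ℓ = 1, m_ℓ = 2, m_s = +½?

Not allowed

The magnetic quantum number must satisfy −ℓ ≤ m_ℓ ≤ ℓ. With ℓ = 1, m_ℓ can only be -1, 0, 1, so m_ℓ = 2 is forbidden.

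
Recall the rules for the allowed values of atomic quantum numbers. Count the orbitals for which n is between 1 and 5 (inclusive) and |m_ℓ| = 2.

12

Work shell by shell — for each n, count the (ℓ, m_ℓ) pairs that satisfy |m_ℓ| = 2:
n=3 → 2; n=4 → 4; n=5 → 6.
Total orbitals: 2 + 4 + 6 = 12.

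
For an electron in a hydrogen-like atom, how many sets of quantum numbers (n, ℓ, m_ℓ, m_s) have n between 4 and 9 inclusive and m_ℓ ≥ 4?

For each n in the range, tally the orbitals obeying m_ℓ ≥ 4:
n=5 → 1; n=6 → 3; n=7 → 6; n=8 → 10; n=9 → 15.
Orbitals: 1 + 3 + 6 + 10 + 15 = 35. Including both spin states (m_s = ±1/2) gives 2 × 35 = 70 states.

70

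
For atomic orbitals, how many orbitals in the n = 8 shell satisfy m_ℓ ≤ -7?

The (ℓ, m_ℓ) pairs meeting m_ℓ ≤ -7 give: ℓ=7 → 1.
Total orbitals: 1.

1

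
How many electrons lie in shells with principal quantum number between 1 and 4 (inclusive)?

60

Shell n has n² orbitals: 1²=1 + 2²=4 + 3²=9 + 4²=16 = 30 orbitals.
Two spin states per orbital: 2 × 30 = 60 electrons.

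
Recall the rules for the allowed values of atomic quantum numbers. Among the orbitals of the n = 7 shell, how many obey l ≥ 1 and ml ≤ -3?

For n = 7, l ranges over 0 … 6.
Contributions: l=3 → 1; l=4 → 2; l=5 → 3; l=6 → 4.
Total orbitals: 1 + 2 + 3 + 4 = 10.

10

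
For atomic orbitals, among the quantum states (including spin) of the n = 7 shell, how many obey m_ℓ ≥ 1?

For n = 7, ℓ ranges over 0 … 6.
Orbitals with m_ℓ ≥ 1, by ℓ: ℓ=1 → 1; ℓ=2 → 2; ℓ=3 → 3; ℓ=4 → 4; ℓ=5 → 5; ℓ=6 → 6.
Orbitals: 1 + 2 + 3 + 4 + 5 + 6 = 21. Each orbital carries two spin states, so 21 × 2 = 42 states.

42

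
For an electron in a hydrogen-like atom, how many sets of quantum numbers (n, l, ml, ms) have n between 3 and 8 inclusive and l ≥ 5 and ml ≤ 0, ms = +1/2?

Work shell by shell — for each n, count the (l, ml) pairs that satisfy l ≥ 5 and ml ≤ 0:
n=6 → 6; n=7 → 13; n=8 → 21.
Orbitals: 6 + 13 + 21 = 40. With ms fixed to +1/2 there is one state per orbital, so 40 states.

40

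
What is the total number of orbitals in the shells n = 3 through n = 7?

135

Shell n has n² orbitals: 3²=9 + 4²=16 + 5²=25 + 6²=36 + 7²=49 = 135 orbitals.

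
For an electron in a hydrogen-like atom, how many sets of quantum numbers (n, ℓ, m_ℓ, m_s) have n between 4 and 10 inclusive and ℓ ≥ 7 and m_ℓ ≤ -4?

56

Count contributing orbitals for each principal shell:
n=8 → 4; n=9 → 9; n=10 → 15.
Orbitals: 4 + 9 + 15 = 28. Including both spin states (m_s = ±1/2) gives 2 × 28 = 56 states.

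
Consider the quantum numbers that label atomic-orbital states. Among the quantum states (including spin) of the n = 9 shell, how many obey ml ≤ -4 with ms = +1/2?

15

For n = 9, l ranges over 0 … 8.
The (l, ml) pairs meeting ml ≤ -4 give: l=4 → 1; l=5 → 2; l=6 → 3; l=7 → 4; l=8 → 5.
Orbitals: 1 + 2 + 3 + 4 + 5 = 15. With ms fixed to a single value there is one state per orbital, giving 15 states.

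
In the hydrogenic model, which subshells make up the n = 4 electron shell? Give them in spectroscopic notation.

For n = 4, l runs from 0 to 3. In spectroscopic notation l = 0,1,2,… ↔ s,p,d,f,g,h,i, so the subshells are 4s, 4p, 4d, 4f.

4s, 4p, 4d, 4f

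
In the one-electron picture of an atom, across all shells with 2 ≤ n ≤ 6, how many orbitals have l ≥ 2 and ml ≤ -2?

20

Per-shell orbital counts meeting the constraint:
n=3 → 1; n=4 → 3; n=5 → 6; n=6 → 10.
Total orbitals: 1 + 3 + 6 + 10 = 20.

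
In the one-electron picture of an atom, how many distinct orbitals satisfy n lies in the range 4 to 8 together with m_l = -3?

Per-shell orbital counts meeting the constraint:
n=4 → 1; n=5 → 2; n=6 → 3; n=7 → 4; n=8 → 5.
Total orbitals: 1 + 2 + 3 + 4 + 5 = 15.

15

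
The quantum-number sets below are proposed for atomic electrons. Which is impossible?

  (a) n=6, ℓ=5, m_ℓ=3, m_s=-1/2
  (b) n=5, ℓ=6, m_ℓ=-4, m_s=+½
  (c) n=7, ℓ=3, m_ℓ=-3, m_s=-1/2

(b) has ℓ = 6 ≥ n = 5, violating 0 ≤ ℓ ≤ n−1.
The remaining sets (a), (c) satisfy all four rules.

(b)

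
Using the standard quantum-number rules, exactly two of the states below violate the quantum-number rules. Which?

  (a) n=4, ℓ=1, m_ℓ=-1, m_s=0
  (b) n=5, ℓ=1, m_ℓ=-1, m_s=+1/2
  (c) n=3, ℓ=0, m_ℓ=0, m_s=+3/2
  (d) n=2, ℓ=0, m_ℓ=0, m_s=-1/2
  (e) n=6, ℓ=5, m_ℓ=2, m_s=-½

(a) has m_s = 0, but an electron's spin must be ±1/2.
(c) has m_s = +3/2, but an electron's spin must be ±1/2.
The remaining sets (b), (d), (e) satisfy all four rules.

(a) and (c)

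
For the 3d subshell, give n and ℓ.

n = 3, ℓ = 2

The leading integer gives n = 3; the letter 'd' means ℓ = 2.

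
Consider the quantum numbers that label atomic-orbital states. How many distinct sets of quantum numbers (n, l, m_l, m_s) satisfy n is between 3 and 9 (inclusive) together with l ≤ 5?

Work shell by shell — for each n, count the (l, m_l) pairs that satisfy l ≤ 5:
n=3 → 9; n=4 → 16; n=5 → 25; n=6 → 36; n=7 → 36; n=8 → 36; n=9 → 36.
Orbitals: 9 + 16 + 25 + 36 + 36 + 36 + 36 = 194. Including both spin states (m_s = ±1/2) gives 2 × 194 = 388 states.

388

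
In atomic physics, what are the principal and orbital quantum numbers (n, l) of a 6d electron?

n = 6, l = 2

The leading integer gives n = 6; the letter 'd' means l = 2.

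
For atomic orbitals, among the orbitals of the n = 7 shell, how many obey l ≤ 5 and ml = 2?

4

For n = 7, l ranges over 0 … 6.
Orbitals with l ≤ 5 and ml = 2, by l: l=2 → 1; l=3 → 1; l=4 → 1; l=5 → 1.
Total orbitals: 1 + 1 + 1 + 1 = 4.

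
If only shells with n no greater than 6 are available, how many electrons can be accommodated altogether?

182

Total orbitals = 1² + 2² + 3² + 4² + 5² + 6² = 91. Doubling for spin gives 182 electrons.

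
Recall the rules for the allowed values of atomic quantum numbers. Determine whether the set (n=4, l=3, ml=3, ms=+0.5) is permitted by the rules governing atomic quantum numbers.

n = 4 is a positive integer. l = 3 satisfies 0 ≤ l ≤ n−1 = 3. ml = 3 lies in the range −l … +l (here −3 … 3). ms = +1/2 is one of ±1/2.
All four constraints are satisfied.

Allowed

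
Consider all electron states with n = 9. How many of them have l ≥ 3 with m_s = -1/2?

72

The n = 9 shell has l = 0 through 8; check each.
Orbitals with l ≥ 3, by l: l=3 → 7; l=4 → 9; l=5 → 11; l=6 → 13; l=7 → 15; l=8 → 17.
Orbitals: 7 + 9 + 11 + 13 + 15 + 17 = 72. With m_s fixed to a single value there is one state per orbital, giving 72 states.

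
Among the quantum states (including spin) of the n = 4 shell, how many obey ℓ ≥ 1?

The n = 4 shell has ℓ = 0 through 3; check each.
Contributions: ℓ=1 → 3; ℓ=2 → 5; ℓ=3 → 7.
Orbitals: 3 + 5 + 7 = 15. Each orbital carries two spin states, so 15 × 2 = 30 states.

30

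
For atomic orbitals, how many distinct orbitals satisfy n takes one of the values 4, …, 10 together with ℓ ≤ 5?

221

Per-shell orbital counts meeting the constraint:
n=4 → 16; n=5 → 25; n=6 → 36; n=7 → 36; n=8 → 36; n=9 → 36; n=10 → 36.
Total orbitals: 16 + 25 + 36 + 36 + 36 + 36 + 36 = 221.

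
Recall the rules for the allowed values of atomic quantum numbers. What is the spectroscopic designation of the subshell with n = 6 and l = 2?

6d

l = 2 corresponds to the letter 'd', so the subshell is 6d.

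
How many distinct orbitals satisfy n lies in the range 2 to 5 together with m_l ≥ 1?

Treat each shell separately and count matching orbitals:
n=2 → 1; n=3 → 3; n=4 → 6; n=5 → 10.
Total orbitals: 1 + 3 + 6 + 10 = 20.

20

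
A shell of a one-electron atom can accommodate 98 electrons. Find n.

n = 7

2n² = 98 ⇒ n² = 49 ⇒ n = 7.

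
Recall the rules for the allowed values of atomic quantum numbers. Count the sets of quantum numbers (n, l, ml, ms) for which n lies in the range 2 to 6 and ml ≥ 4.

Go shell by shell, enumerating (l, ml) with ml ≥ 4:
n=5 → 1; n=6 → 3.
Orbitals: 1 + 3 = 4. Including both spin states (ms = ±1/2) gives 2 × 4 = 8 states.

8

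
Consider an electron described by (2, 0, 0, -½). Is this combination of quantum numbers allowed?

Yes

n = 2 is a positive integer. l = 0 satisfies 0 ≤ l ≤ n−1 = 1. ml = 0 lies in the range −l … +l (here 0). ms = -1/2 is one of ±1/2.
All four constraints are satisfied.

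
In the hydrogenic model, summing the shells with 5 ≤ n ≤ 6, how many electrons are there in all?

Shell n has n² orbitals: 5²=25 + 6²=36 = 61 orbitals.
Two spin states per orbital: 2 × 61 = 122 electrons.

122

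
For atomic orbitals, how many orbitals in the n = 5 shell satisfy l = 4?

Orbitals with l = 4, by l: l=4 → 9.
Total orbitals: 9.

9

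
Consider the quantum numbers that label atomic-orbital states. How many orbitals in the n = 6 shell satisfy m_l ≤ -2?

10

For n = 6, l ranges over 0 … 5.
Orbitals with m_l ≤ -2, by l: l=2 → 1; l=3 → 2; l=4 → 3; l=5 → 4.
Total orbitals: 1 + 2 + 3 + 4 = 10.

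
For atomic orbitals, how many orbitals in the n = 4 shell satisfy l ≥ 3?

For n = 4, l ranges over 0 … 3.
Orbitals with l ≥ 3, by l: l=3 → 7.
Total orbitals: 7.

7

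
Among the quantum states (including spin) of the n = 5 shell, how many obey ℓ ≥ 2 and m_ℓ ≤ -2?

For n = 5, ℓ ranges over 0 … 4.
Per ℓ-value: ℓ=2 → 1; ℓ=3 → 2; ℓ=4 → 3.
Orbitals: 1 + 2 + 3 = 6. Each orbital carries two spin states, so 6 × 2 = 12 states.

12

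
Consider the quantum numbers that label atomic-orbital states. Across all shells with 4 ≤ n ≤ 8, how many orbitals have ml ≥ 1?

80

Treat each shell separately and count matching orbitals:
n=4 → 6; n=5 → 10; n=6 → 15; n=7 → 21; n=8 → 28.
Total orbitals: 6 + 10 + 15 + 21 + 28 = 80.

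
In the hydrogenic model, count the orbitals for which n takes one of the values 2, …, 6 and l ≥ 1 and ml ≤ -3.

Go shell by shell, enumerating (l, ml) with l ≥ 1 and ml ≤ -3:
n=4 → 1; n=5 → 3; n=6 → 6.
Total orbitals: 1 + 3 + 6 = 10.

10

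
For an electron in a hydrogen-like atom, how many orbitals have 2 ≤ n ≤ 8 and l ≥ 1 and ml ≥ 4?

Treat each shell separately and count matching orbitals:
n=5 → 1; n=6 → 3; n=7 → 6; n=8 → 10.
Total orbitals: 1 + 3 + 6 + 10 = 20.

20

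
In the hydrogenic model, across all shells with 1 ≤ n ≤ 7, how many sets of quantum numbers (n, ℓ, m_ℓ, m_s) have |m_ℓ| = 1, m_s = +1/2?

42

Per-shell orbital counts meeting the constraint:
n=2 → 2; n=3 → 4; n=4 → 6; n=5 → 8; n=6 → 10; n=7 → 12.
Orbitals: 2 + 4 + 6 + 8 + 10 + 12 = 42. With m_s fixed to +1/2 there is one state per orbital, so 42 states.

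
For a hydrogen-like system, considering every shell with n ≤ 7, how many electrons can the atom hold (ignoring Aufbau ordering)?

280

Total orbitals = 1² + 2² + 3² + 4² + 5² + 6² + 7² = 140. Doubling for spin gives 280 electrons.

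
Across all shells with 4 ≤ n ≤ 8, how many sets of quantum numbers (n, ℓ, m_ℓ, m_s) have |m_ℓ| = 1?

100

Go shell by shell, enumerating (ℓ, m_ℓ) with |m_ℓ| = 1:
n=4 → 6; n=5 → 8; n=6 → 10; n=7 → 12; n=8 → 14.
Orbitals: 6 + 8 + 10 + 12 + 14 = 50. Including both spin states (m_s = ±1/2) gives 2 × 50 = 100 states.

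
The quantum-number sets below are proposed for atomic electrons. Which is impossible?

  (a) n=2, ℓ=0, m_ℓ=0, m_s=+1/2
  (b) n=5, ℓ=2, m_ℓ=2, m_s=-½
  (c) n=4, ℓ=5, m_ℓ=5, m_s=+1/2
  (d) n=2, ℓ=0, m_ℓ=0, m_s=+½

(c) has ℓ = 5 ≥ n = 4, violating 0 ≤ ℓ ≤ n−1.
The remaining sets (a), (b), (d) satisfy all four rules.

(c)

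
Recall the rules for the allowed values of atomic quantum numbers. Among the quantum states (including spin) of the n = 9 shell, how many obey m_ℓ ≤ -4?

30

Go through ℓ = 0, …, 8 (the values permitted for n = 9).
Orbitals with m_ℓ ≤ -4, by ℓ: ℓ=4 → 1; ℓ=5 → 2; ℓ=6 → 3; ℓ=7 → 4; ℓ=8 → 5.
Orbitals: 1 + 2 + 3 + 4 + 5 = 15. Each orbital carries two spin states, so 15 × 2 = 30 states.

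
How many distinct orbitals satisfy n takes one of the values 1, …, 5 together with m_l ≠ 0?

Work shell by shell — for each n, count the (l, m_l) pairs that satisfy m_l ≠ 0:
n=2 → 2; n=3 → 6; n=4 → 12; n=5 → 20.
Total orbitals: 2 + 6 + 12 + 20 = 40.

40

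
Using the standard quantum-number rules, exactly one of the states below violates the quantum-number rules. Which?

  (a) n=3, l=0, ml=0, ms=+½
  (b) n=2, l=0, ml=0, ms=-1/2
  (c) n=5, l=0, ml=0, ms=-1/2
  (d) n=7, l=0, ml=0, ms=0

(d)

(d) has ms = 0, but an electron's spin must be ±1/2.
The remaining sets (a), (b), (c) satisfy all four rules.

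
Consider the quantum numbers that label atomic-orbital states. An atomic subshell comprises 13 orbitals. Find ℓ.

2ℓ+1 = 13 gives ℓ = 6.

ℓ = 6 (i)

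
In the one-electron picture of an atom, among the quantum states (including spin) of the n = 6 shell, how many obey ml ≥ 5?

With n = 6 the allowed l are 0, 1, …, 5.
Per l-value: l=5 → 1.
Orbitals: 1. Each orbital carries two spin states, so 1 × 2 = 2 states.

2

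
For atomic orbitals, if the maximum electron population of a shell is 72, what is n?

2n² = 72 ⇒ n² = 36 ⇒ n = 6.

n = 6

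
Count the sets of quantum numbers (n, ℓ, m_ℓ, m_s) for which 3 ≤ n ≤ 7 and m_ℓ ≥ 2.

70

Go shell by shell, enumerating (ℓ, m_ℓ) with m_ℓ ≥ 2:
n=3 → 1; n=4 → 3; n=5 → 6; n=6 → 10; n=7 → 15.
Orbitals: 1 + 3 + 6 + 10 + 15 = 35. Including both spin states (m_s = ±1/2) gives 2 × 35 = 70 states.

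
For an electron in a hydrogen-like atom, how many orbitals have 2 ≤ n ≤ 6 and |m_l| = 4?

6

Treat each shell separately and count matching orbitals:
n=5 → 2; n=6 → 4.
Total orbitals: 2 + 4 = 6.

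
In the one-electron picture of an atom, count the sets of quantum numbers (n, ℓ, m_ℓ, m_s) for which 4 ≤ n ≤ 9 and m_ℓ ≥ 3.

112

For each n in the range, tally the orbitals obeying m_ℓ ≥ 3:
n=4 → 1; n=5 → 3; n=6 → 6; n=7 → 10; n=8 → 15; n=9 → 21.
Orbitals: 1 + 3 + 6 + 10 + 15 + 21 = 56. Including both spin states (m_s = ±1/2) gives 2 × 56 = 112 states.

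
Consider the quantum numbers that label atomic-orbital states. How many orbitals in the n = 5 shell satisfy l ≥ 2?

Go through l = 0, …, 4 (the values permitted for n = 5).
Orbitals with l ≥ 2, by l: l=2 → 5; l=3 → 7; l=4 → 9.
Total orbitals: 5 + 7 + 9 = 21.

21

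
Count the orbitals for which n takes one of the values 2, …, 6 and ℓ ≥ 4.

29

For each n in the range, tally the orbitals obeying ℓ ≥ 4:
n=5 → 9; n=6 → 20.
Total orbitals: 9 + 20 = 29.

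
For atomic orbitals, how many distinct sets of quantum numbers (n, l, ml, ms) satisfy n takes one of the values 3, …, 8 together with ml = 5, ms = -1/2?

Per-shell orbital counts meeting the constraint:
n=6 → 1; n=7 → 2; n=8 → 3.
Orbitals: 1 + 2 + 3 = 6. With ms fixed to -1/2 there is one state per orbital, so 6 states.

6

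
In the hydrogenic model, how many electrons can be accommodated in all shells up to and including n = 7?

Total orbitals = 1² + 2² + 3² + 4² + 5² + 6² + 7² = 140. Doubling for spin gives 280 electrons.

280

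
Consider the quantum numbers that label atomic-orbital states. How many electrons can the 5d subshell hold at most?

A subshell with l = 2 has 2l+1 = 5 orbitals, each holding 2 electrons (spin ±1/2), so 5 × 2 = 10.

10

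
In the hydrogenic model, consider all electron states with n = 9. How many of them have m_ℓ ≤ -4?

The (ℓ, m_ℓ) pairs meeting m_ℓ ≤ -4 give: ℓ=4 → 1; ℓ=5 → 2; ℓ=6 → 3; ℓ=7 → 4; ℓ=8 → 5.
Orbitals: 1 + 2 + 3 + 4 + 5 = 15. Each orbital carries two spin states, so 15 × 2 = 30 states.

30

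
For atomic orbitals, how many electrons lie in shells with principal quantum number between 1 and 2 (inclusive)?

10

Shell n has n² orbitals: 1²=1 + 2²=4 = 5 orbitals.
Two spin states per orbital: 2 × 5 = 10 electrons.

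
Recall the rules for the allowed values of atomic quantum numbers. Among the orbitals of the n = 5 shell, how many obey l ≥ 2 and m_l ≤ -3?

Go through l = 0, …, 4 (the values permitted for n = 5).
Orbitals with l ≥ 2 and m_l ≤ -3, by l: l=3 → 1; l=4 → 2.
Total orbitals: 1 + 2 = 3.

3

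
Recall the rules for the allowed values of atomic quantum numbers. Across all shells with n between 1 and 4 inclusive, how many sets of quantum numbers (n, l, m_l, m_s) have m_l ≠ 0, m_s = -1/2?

20

Treat each shell separately and count matching orbitals:
n=2 → 2; n=3 → 6; n=4 → 12.
Orbitals: 2 + 6 + 12 = 20. With m_s fixed to -1/2 there is one state per orbital, so 20 states.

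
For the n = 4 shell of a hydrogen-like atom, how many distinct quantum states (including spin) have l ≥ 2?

Go through l = 0, …, 3 (the values permitted for n = 4).
The (l, ml) pairs meeting l ≥ 2 give: l=2 → 5; l=3 → 7.
Orbitals: 5 + 7 = 12. Each orbital carries two spin states, so 12 × 2 = 24 states.

24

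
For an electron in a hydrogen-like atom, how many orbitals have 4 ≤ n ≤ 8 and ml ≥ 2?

Work shell by shell — for each n, count the (l, ml) pairs that satisfy ml ≥ 2:
n=4 → 3; n=5 → 6; n=6 → 10; n=7 → 15; n=8 → 21.
Total orbitals: 3 + 6 + 10 + 15 + 21 = 55.

55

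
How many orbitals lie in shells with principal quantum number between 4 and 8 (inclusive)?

190

Shell n has n² orbitals: 4²=16 + 5²=25 + 6²=36 + 7²=49 + 8²=64 = 190 orbitals.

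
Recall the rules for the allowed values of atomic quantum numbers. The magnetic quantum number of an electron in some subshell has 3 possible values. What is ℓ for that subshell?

m_ℓ ranges over 2ℓ+1 integers, so 2ℓ+1 = 3 ⇒ ℓ = 1.

ℓ = 1 (p)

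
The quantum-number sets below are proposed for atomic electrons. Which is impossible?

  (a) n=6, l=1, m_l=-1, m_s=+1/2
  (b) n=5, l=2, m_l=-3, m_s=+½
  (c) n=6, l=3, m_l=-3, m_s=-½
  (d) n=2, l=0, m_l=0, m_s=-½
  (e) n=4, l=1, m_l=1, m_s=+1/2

(b) has |m_l| = 3 > l = 2, violating −l ≤ m_l ≤ l.
The remaining sets (a), (c), (d), (e) satisfy all four rules.

(b)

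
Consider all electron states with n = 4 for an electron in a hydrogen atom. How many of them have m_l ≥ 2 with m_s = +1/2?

With n = 4 the allowed l are 0, 1, …, 3.
Contributions: l=2 → 1; l=3 → 2.
Orbitals: 1 + 2 = 3. With m_s fixed to a single value there is one state per orbital, giving 3 states.

3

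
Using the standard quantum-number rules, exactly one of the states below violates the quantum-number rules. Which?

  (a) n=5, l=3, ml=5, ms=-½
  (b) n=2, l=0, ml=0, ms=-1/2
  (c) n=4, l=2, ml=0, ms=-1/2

(a)

(a) has |ml| = 5 > l = 3, violating −l ≤ ml ≤ l.
The remaining sets (b), (c) satisfy all four rules.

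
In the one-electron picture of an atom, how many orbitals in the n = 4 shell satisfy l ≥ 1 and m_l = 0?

The n = 4 shell has l = 0 through 3; check each.
Per l-value: l=1 → 1; l=2 → 1; l=3 → 1.
Total orbitals: 1 + 1 + 1 = 3.

3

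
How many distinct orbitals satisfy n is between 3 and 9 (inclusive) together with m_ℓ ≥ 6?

Per-shell orbital counts meeting the constraint:
n=7 → 1; n=8 → 3; n=9 → 6.
Total orbitals: 1 + 3 + 6 = 10.

10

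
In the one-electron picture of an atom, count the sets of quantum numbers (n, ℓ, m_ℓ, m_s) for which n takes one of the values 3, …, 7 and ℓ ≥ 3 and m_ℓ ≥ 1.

80

Work shell by shell — for each n, count the (ℓ, m_ℓ) pairs that satisfy ℓ ≥ 3 and m_ℓ ≥ 1:
n=4 → 3; n=5 → 7; n=6 → 12; n=7 → 18.
Orbitals: 3 + 7 + 12 + 18 = 40. Including both spin states (m_s = ±1/2) gives 2 × 40 = 80 states.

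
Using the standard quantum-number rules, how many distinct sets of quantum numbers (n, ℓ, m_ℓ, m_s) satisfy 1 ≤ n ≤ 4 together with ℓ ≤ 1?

26

Count contributing orbitals for each principal shell:
n=1 → 1; n=2 → 4; n=3 → 4; n=4 → 4.
Orbitals: 1 + 4 + 4 + 4 = 13. Including both spin states (m_s = ±1/2) gives 2 × 13 = 26 states.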